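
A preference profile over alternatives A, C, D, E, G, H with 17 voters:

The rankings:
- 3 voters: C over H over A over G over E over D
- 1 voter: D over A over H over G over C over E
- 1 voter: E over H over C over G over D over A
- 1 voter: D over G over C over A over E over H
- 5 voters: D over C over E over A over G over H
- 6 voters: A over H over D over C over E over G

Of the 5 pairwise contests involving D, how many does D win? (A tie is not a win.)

D against each rival (17 voters):
D vs A: A wins 9–8.
D vs C: D, 13–4.
D–E: D 13–4.
D–G: D 13–4.
D vs H: D preferred on 1+1+5 = 7 ballots; H wins 10–7.
D beats C, E, G; loses to A, H — 3 pairwise wins.

3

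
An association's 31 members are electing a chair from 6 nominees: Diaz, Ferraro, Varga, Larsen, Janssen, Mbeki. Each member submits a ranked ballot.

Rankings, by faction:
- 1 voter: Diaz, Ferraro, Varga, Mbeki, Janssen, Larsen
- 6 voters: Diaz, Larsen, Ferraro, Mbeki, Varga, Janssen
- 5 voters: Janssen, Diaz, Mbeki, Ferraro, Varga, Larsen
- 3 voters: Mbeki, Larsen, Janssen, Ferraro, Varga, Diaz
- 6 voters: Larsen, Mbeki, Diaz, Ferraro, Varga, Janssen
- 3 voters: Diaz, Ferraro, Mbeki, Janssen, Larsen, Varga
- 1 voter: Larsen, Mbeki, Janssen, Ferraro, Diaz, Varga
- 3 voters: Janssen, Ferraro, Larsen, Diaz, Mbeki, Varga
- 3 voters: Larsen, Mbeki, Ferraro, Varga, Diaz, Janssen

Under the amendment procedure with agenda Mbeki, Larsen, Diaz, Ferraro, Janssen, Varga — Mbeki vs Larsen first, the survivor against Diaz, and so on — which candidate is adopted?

Larsen

Round 1: Mbeki vs Larsen — 12–19, Larsen advances.
Round 2: Larsen vs Diaz — 16–15, Larsen advances.
Round 3: Larsen vs Ferraro — 19–12, Larsen advances.
Round 4: Larsen vs Janssen — 19–12, Larsen advances.
Round 5: Larsen vs Varga — 25–6, Larsen advances.
The agenda winner is Larsen.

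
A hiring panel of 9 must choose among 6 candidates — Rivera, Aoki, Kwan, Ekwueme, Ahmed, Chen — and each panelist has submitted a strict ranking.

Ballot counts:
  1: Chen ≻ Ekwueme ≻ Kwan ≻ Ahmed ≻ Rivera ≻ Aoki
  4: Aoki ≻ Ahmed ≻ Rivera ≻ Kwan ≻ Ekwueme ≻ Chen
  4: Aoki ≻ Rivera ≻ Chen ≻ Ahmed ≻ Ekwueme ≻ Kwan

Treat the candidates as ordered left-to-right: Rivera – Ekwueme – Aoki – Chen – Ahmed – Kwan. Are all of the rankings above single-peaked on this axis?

no

Axis positions: Rivera=1, Ekwueme=2, Aoki=3, Chen=4, Ahmed=5, Kwan=6.
Group 1: ranking walks positions 4-2-6-5-1-3; Ekwueme is ranked above Aoki even though Aoki lies between Ekwueme and the peak Chen on the axis — preferences dip and rise again. Not single-peaked.
Group 2: ranking walks positions 3-5-1-6-2-4; Ahmed is ranked above Chen even though Chen lies between Ahmed and the peak Aoki on the axis — preferences dip and rise again. Not single-peaked.
Group 3: ranking walks positions 3-1-4-5-2-6; Rivera is ranked above Ekwueme even though Ekwueme lies between Rivera and the peak Aoki on the axis — preferences dip and rise again. Not single-peaked.
Group 1 violates single-peakedness, so the profile is not single-peaked on this axis.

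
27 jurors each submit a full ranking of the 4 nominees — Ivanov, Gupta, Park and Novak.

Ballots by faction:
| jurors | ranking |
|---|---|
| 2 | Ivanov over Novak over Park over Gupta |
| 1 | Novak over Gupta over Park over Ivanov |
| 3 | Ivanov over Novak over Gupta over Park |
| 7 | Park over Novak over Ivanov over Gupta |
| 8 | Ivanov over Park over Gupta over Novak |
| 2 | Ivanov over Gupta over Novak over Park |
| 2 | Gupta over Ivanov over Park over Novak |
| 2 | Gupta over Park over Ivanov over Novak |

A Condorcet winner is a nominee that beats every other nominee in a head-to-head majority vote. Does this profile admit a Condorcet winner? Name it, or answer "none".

Head-to-head results (27 jurors):
Ivanov–Gupta: Ivanov 22–5.
Ivanov vs Park: Ivanov, 17–10.
Ivanov vs Novak: Ivanov, 19–8.
Gupta–Park: Park 17–10.
Gupta vs Novak: Gupta wins 14–13.
Park–Novak: Park 19–8.
Ivanov defeats every rival head-to-head and is the Condorcet winner.

Ivanov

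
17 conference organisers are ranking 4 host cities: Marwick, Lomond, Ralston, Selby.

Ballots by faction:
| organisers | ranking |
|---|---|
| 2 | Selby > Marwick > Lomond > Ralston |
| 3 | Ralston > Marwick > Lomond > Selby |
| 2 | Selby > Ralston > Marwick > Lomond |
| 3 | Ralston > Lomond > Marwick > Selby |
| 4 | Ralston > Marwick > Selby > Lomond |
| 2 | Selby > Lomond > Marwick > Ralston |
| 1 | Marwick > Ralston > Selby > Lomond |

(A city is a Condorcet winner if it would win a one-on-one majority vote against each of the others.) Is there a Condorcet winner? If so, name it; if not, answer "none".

Ralston

Head-to-head results (17 organisers):
Marwick vs Lomond: 12 to 5, Marwick.
Marwick vs Ralston: 5 to 12, Ralston.
Marwick vs Selby: Marwick wins 11–6.
Lomond vs Ralston: Ralston wins 13–4.
Lomond vs Selby: Lomond is ranked higher on 3+3 = 6 ballots, Selby on 11. Selby wins 11–6.
Ralston vs Selby: 3+3+4+1 = 11 for Ralston, 6 for Selby — Ralston by 11–6.
Ralston beats each of Marwick, Lomond, Selby — Ralston is the Condorcet winner.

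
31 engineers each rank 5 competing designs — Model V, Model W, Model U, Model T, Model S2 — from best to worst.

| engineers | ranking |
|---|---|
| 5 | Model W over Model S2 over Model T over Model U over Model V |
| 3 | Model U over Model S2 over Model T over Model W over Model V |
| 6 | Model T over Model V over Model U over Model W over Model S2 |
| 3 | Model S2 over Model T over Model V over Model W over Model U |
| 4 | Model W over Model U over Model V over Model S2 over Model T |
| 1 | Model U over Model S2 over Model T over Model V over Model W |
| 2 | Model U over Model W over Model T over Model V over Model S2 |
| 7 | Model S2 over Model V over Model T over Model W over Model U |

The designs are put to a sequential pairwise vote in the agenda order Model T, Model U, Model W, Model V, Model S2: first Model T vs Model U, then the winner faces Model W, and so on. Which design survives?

Model S2

Round 1: Model T vs Model U — 21–10, Model T advances.
Round 2: Model T vs Model W — 20–11, Model T advances.
Round 3: Model T vs Model V — 20–11, Model T advances.
Round 4: Model T vs Model S2 — 8–23, Model S2 advances.
Model S2 survives the agenda.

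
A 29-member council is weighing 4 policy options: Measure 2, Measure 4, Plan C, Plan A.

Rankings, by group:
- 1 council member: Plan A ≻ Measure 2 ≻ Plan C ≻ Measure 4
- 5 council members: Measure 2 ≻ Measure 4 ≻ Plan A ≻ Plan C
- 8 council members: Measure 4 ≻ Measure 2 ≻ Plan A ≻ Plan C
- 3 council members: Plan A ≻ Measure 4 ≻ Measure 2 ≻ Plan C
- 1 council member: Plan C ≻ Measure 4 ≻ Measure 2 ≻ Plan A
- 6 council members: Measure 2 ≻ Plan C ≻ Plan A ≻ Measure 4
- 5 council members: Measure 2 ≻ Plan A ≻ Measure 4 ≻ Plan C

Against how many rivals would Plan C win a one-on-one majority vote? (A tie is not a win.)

Plan C against each rival (29 council members):
Plan C vs Measure 2: Measure 2, 28–1.
Plan C vs Measure 4: Measure 4 wins 21–8.
Plan C vs Plan A: Plan C is ranked higher on 1+6 = 7 ballots, Plan A on 22. Plan A wins 22–7.
Plan C beats no one; loses to Measure 2, Measure 4, Plan A — 0 pairwise wins.

0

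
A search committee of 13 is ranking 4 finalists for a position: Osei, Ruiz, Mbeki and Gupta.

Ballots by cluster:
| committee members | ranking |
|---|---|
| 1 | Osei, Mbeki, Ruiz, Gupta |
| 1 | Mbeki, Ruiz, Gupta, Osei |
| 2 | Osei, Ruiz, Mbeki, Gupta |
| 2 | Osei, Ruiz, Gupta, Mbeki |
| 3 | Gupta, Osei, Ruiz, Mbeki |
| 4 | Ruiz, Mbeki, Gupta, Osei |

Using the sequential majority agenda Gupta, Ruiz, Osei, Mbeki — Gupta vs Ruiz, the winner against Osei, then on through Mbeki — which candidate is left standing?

Round 1: Gupta vs Ruiz — 3–10, Ruiz advances.
Round 2: Ruiz vs Osei — 5–8, Osei advances.
Round 3: Osei vs Mbeki — 8–5, Osei advances.
Osei survives the agenda.

Osei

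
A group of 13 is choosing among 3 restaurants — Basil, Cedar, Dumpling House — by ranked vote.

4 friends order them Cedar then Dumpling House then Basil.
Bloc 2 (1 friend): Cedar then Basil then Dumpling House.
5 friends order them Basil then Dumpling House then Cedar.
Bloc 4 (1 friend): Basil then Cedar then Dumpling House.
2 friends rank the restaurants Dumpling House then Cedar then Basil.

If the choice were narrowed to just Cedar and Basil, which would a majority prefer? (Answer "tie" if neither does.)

Ballots ranking Cedar above Basil: 4 + 1 + 2 = 7.
Ballots ranking Basil above Cedar: 13 − 7 = 6.
Cedar wins the head-to-head 7–6.

Cedar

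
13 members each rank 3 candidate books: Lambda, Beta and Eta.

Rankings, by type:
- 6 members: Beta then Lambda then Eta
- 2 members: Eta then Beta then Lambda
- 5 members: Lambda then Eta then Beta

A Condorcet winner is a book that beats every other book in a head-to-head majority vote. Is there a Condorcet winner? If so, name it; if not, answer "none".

Head-to-head results (13 members):
Lambda–Beta: Beta 8–5.
Lambda–Eta: Lambda 11–2.
Beta vs Eta: Eta, 7–6.
No book is unbeaten: Lambda loses to Beta; Beta loses to Eta; Eta loses to Lambda. In particular Lambda → Eta → Beta → Lambda is a majority cycle — no Condorcet winner exists.

none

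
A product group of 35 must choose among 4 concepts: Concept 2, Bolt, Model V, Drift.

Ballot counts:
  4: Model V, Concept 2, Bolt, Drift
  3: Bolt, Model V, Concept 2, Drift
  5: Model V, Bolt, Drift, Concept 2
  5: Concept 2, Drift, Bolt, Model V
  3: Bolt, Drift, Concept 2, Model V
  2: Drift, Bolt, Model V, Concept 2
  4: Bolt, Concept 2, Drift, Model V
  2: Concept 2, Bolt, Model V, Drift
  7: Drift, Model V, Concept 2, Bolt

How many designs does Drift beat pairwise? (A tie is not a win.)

1

Drift against each rival (35 engineers):
Drift–Concept 2: Concept 2 18–17.
Drift vs Bolt: Bolt wins 21–14.
Drift vs Model V: Drift is ranked higher on 5+3+2+4+7 = 21 ballots, Model V on 14. Drift wins 21–14.
Drift beats Model V; loses to Concept 2, Bolt — 1 pairwise win.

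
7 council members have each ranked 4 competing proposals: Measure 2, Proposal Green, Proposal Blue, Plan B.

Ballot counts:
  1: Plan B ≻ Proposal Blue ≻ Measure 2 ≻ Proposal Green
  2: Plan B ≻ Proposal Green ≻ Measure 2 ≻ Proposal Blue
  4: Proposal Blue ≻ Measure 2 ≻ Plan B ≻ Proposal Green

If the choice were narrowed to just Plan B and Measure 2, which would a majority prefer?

Ballots ranking Plan B above Measure 2: 1 + 2 = 3.
Ballots ranking Measure 2 above Plan B: 7 − 3 = 4.
Measure 2 wins the head-to-head 4–3.

Measure 2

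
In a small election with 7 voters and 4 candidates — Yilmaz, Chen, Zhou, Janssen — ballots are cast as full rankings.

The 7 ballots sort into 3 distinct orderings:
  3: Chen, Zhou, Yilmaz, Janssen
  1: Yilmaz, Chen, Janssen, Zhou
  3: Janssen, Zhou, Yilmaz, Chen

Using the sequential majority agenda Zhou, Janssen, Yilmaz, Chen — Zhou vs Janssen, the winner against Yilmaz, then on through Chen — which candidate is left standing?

Yilmaz

Round 1: Zhou vs Janssen — 3–4, Janssen advances.
Round 2: Janssen vs Yilmaz — 3–4, Yilmaz advances.
Round 3: Yilmaz vs Chen — 4–3, Yilmaz advances.
The agenda winner is Yilmaz.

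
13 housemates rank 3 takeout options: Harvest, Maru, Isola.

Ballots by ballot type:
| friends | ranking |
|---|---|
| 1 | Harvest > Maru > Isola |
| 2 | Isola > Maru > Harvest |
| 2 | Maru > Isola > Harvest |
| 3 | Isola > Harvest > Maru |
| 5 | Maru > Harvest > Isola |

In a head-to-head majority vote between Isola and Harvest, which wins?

Isola

Ballots ranking Isola above Harvest: 2 + 2 + 3 = 7.
Ballots ranking Harvest above Isola: 13 − 7 = 6.
Isola wins the head-to-head 7–6.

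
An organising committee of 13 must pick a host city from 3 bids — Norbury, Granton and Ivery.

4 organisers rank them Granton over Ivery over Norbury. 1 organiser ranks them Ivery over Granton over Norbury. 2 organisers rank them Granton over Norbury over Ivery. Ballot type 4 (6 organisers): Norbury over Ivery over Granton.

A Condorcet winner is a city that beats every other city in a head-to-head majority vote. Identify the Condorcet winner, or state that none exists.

none

Head-to-head results (13 organisers):
Norbury vs Granton: Granton wins 7–6.
Norbury vs Ivery: 8 to 5, Norbury.
Granton–Ivery: Ivery 7–6.
Every city loses at least once (Norbury loses to Granton; Granton loses to Ivery; Ivery loses to Norbury). The majority relation contains the cycle Norbury beats Ivery beats Granton beats Norbury, so there is no Condorcet winner.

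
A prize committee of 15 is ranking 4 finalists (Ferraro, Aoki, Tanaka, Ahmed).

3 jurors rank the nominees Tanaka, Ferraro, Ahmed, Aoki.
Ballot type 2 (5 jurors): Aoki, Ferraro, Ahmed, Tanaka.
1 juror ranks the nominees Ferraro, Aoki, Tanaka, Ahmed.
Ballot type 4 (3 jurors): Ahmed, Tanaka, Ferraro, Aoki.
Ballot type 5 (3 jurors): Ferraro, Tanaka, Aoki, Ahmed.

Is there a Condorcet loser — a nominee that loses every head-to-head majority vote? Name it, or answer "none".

Head-to-head results (15 jurors):
Ferraro vs Aoki: Ferraro wins 10–5.
Ferraro vs Tanaka: Ferraro wins 9–6.
Ferraro vs Ahmed: Ferraro is ranked higher on 3+5+1+3 = 12 ballots, Ahmed on 3. Ferraro wins 12–3.
Aoki vs Tanaka: 6 to 9, Tanaka.
Aoki–Ahmed: Aoki 9–6.
Tanaka–Ahmed: Ahmed 8–7.
Every nominee wins at least one matchup (Ferraro beats Aoki; Aoki beats Ahmed; Tanaka beats Aoki; Ahmed beats Tanaka), so there is no Condorcet loser.

none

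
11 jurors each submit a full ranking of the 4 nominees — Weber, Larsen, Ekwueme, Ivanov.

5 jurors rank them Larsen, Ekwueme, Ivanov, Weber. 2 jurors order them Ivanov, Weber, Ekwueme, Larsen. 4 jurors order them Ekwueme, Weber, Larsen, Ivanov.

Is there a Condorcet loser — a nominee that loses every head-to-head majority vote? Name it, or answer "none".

Head-to-head results (11 jurors):
Weber vs Larsen: Weber, 6–5.
Weber vs Ekwueme: 2 for Weber, 9 for Ekwueme — Ekwueme by 9–2.
Weber vs Ivanov: Weber is ranked higher on 4 ballots, Ivanov on 7. Ivanov wins 7–4.
Larsen vs Ekwueme: Ekwueme, 6–5.
Larsen vs Ivanov: 5+4 = 9 for Larsen, 2 for Ivanov — Larsen by 9–2.
Ekwueme vs Ivanov: Ekwueme is ranked higher on 5+4 = 9 ballots, Ivanov on 2. Ekwueme wins 9–2.
Every nominee wins at least one matchup (Weber beats Larsen; Larsen beats Ivanov; Ekwueme beats Weber; Ivanov beats Weber), so there is no Condorcet loser.

none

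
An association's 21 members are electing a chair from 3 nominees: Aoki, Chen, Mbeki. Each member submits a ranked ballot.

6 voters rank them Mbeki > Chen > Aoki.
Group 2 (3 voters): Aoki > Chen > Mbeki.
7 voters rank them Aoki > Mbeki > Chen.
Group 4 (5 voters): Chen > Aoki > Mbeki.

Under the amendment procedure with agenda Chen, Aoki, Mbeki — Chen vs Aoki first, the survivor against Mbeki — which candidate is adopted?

Mbeki

Round 1: Chen vs Aoki — 11–10, Chen advances.
Round 2: Chen vs Mbeki — 8–13, Mbeki advances.
The agenda winner is Mbeki.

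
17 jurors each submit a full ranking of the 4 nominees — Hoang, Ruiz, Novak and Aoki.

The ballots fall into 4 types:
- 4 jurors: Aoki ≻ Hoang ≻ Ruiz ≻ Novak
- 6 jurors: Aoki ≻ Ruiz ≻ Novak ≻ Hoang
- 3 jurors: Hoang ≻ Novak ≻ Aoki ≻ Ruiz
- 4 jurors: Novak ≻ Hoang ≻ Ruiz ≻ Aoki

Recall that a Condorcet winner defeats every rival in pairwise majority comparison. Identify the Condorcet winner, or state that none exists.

Aoki

Check each pair by majority over 17 ballots:
Hoang vs Ruiz: Hoang preferred on 4+3+4 = 11 ballots; Hoang wins 11–6.
Hoang vs Novak: Hoang preferred on 4+3 = 7 ballots; Novak wins 10–7.
Hoang vs Aoki: 3+4 = 7 for Hoang, 10 for Aoki — Aoki by 10–7.
Ruiz vs Novak: Ruiz preferred on 4+6 = 10 ballots; Ruiz wins 10–7.
Ruiz vs Aoki: Ruiz is ranked higher on 4 ballots, Aoki on 13. Aoki wins 13–4.
Novak vs Aoki: Novak preferred on 3+4 = 7 ballots; Aoki wins 10–7.
Aoki beats each of Hoang, Ruiz, Novak — Aoki is the Condorcet winner.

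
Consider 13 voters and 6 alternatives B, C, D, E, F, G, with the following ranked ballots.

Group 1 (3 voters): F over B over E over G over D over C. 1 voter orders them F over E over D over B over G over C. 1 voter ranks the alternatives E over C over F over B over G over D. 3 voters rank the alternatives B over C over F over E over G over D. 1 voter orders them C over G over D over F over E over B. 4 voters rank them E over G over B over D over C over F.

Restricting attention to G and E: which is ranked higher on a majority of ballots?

E

Ballots ranking G above E: 1.
Ballots ranking E above G: 13 − 1 = 12.
E wins the head-to-head 12–1.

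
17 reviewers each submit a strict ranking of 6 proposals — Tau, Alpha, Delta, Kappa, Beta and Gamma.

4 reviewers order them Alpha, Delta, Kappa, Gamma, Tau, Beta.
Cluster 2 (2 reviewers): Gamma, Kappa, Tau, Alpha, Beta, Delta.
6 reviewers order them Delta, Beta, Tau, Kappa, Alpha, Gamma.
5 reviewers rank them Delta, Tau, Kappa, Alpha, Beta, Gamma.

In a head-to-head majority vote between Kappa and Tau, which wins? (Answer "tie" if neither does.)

Tau

Ballots ranking Kappa above Tau: 4 + 2 = 6.
Ballots ranking Tau above Kappa: 17 − 6 = 11.
Tau wins the head-to-head 11–6.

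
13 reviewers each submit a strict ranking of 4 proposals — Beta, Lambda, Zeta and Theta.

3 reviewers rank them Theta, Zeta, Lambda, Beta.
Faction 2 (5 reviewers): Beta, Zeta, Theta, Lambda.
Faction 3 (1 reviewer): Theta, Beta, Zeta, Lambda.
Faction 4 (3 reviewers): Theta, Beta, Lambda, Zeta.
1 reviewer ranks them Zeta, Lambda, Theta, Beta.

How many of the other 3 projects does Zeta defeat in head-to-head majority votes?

1

Zeta against each rival (13 reviewers):
Zeta–Beta: Beta 9–4.
Zeta vs Lambda: 3+5+1+1 = 10 for Zeta, 3 for Lambda — Zeta by 10–3.
Zeta vs Theta: Zeta is ranked higher on 5+1 = 6 ballots, Theta on 7. Theta wins 7–6.
Zeta beats Lambda; loses to Beta, Theta — 1 pairwise win.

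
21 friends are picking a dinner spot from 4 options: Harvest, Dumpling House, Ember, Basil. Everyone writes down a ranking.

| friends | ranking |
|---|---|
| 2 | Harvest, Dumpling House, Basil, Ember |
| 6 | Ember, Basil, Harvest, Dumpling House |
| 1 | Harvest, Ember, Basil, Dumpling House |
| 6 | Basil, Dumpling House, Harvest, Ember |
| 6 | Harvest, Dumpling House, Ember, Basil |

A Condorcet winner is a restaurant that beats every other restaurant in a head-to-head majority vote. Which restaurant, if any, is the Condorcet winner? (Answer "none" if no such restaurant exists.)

none

Pairwise majorities:
Harvest vs Dumpling House: 15 to 6, Harvest.
Harvest vs Ember: Harvest is ranked higher on 2+1+6+6 = 15 ballots, Ember on 6. Harvest wins 15–6.
Harvest vs Basil: Harvest is ranked higher on 2+1+6 = 9 ballots, Basil on 12. Basil wins 12–9.
Dumpling House vs Ember: Dumpling House preferred on 2+6+6 = 14 ballots; Dumpling House wins 14–7.
Dumpling House vs Basil: 8 to 13, Basil.
Ember vs Basil: 6+1+6 = 13 for Ember, 8 for Basil — Ember by 13–8.
Each restaurant drops at least one matchup (Harvest loses to Basil; Dumpling House loses to Harvest; Ember loses to Harvest; Basil loses to Ember); the cycle Harvest beats Ember beats Basil beats Harvest rules out a Condorcet winner.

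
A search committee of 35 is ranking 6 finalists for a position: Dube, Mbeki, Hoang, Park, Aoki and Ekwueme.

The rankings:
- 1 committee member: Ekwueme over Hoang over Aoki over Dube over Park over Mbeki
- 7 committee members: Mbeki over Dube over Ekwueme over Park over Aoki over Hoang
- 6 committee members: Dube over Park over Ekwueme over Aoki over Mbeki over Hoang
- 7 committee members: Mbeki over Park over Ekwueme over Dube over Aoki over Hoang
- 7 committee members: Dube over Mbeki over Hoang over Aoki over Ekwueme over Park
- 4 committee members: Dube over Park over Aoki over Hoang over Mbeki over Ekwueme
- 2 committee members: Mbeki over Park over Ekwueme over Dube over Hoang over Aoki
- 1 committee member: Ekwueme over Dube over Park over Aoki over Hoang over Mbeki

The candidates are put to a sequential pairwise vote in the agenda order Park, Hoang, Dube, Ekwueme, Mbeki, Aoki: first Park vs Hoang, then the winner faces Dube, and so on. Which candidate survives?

Dube

Round 1: Park vs Hoang — 27–8, Park advances.
Round 2: Park vs Dube — 9–26, Dube advances.
Round 3: Dube vs Ekwueme — 24–11, Dube advances.
Round 4: Dube vs Mbeki — 19–16, Dube advances.
Round 5: Dube vs Aoki — 34–1, Dube advances.
Dube survives the agenda.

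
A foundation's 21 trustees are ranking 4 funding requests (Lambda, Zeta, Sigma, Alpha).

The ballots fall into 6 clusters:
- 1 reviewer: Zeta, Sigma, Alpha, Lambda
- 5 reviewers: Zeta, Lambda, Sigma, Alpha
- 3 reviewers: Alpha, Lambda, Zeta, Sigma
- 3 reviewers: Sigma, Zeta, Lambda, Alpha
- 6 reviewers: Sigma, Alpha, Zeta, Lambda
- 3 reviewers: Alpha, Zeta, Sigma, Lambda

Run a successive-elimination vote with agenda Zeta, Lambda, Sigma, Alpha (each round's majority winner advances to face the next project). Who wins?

Alpha

Round 1: Zeta vs Lambda — 18–3, Zeta advances.
Round 2: Zeta vs Sigma — 12–9, Zeta advances.
Round 3: Zeta vs Alpha — 9–12, Alpha advances.
Alpha survives the agenda.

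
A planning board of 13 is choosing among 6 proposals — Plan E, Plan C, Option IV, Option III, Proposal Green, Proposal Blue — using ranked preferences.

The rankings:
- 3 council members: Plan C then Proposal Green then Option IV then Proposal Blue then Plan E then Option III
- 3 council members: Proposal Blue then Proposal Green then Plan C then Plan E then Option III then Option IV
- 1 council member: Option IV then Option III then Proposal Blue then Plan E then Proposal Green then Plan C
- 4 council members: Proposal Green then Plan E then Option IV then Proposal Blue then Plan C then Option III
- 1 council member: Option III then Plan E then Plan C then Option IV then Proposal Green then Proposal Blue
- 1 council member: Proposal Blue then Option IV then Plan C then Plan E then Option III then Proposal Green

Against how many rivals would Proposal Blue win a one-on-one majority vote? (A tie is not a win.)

Proposal Blue against each rival (13 council members):
Proposal Blue–Plan E: Proposal Blue 8–5.
Proposal Blue–Plan C: Proposal Blue 9–4.
Proposal Blue vs Option IV: Option IV wins 9–4.
Proposal Blue vs Option III: Proposal Blue, 11–2.
Proposal Blue vs Proposal Green: 5 to 8, Proposal Green.
Proposal Blue beats Plan E, Plan C, Option III; loses to Option IV, Proposal Green — 3 pairwise wins.

3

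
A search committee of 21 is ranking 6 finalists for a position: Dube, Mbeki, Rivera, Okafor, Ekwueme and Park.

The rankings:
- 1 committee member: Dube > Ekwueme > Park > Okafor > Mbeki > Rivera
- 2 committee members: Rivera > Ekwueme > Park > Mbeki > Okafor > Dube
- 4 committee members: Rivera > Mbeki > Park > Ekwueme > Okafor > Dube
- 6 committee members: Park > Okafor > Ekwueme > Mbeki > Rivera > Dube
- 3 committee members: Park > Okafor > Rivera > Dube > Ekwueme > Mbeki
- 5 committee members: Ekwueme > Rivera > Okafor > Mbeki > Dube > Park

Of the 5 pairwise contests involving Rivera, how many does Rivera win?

4

Rivera against each rival (21 committee members):
Rivera vs Dube: 2+4+6+3+5 = 20 for Rivera, 1 for Dube — Rivera by 20–1.
Rivera vs Mbeki: Rivera, 14–7.
Rivera vs Okafor: Rivera, 11–10.
Rivera vs Ekwueme: Rivera is ranked higher on 2+4+3 = 9 ballots, Ekwueme on 12. Ekwueme wins 12–9.
Rivera–Park: Rivera 11–10.
Rivera beats Dube, Mbeki, Okafor, Park; loses to Ekwueme — 4 pairwise wins.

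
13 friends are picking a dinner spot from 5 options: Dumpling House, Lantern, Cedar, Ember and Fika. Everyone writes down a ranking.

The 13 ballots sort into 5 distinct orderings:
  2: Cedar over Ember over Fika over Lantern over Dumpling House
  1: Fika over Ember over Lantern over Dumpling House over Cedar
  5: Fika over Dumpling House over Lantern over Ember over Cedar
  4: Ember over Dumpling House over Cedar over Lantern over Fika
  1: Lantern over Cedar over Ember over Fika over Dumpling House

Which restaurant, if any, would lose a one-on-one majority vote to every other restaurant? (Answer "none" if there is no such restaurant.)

Head-to-head results (13 friends):
Dumpling House vs Lantern: Dumpling House, 9–4.
Dumpling House vs Cedar: Dumpling House is ranked higher on 1+5+4 = 10 ballots, Cedar on 3. Dumpling House wins 10–3.
Dumpling House vs Ember: Dumpling House is ranked higher on 5 ballots, Ember on 8. Ember wins 8–5.
Dumpling House vs Fika: 4 to 9, Fika.
Lantern vs Cedar: Lantern wins 7–6.
Lantern vs Ember: 5+1 = 6 for Lantern, 7 for Ember — Ember by 7–6.
Lantern vs Fika: 4+1 = 5 for Lantern, 8 for Fika — Fika by 8–5.
Cedar vs Ember: Cedar is ranked higher on 2+1 = 3 ballots, Ember on 10. Ember wins 10–3.
Cedar vs Fika: Cedar, 7–6.
Ember vs Fika: Ember preferred on 2+4+1 = 7 ballots; Ember wins 7–6.
Each restaurant has at least one pairwise win (Dumpling House beats Lantern; Lantern beats Cedar; Cedar beats Fika; Ember beats Dumpling House; Fika beats Dumpling House) — no Condorcet loser.

none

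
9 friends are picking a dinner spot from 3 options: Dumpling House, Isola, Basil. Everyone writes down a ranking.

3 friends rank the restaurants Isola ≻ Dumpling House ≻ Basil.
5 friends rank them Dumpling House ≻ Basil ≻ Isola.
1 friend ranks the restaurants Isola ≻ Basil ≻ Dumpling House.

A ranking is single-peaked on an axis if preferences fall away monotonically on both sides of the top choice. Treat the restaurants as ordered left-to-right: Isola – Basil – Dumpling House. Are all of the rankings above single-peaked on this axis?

Axis positions: Isola=1, Basil=2, Dumpling House=3.
Faction 1: ranking walks positions 1-3-2; Dumpling House is ranked above Basil even though Basil lies between Dumpling House and the peak Isola on the axis — preferences dip and rise again. Not single-peaked.
Faction 2 (peak Dumpling House at position 3): ranking walks positions 3-2-1, expanding outward from the peak — single-peaked.
Faction 3 (peak Isola at position 1): ranking walks positions 1-2-3, expanding outward from the peak — single-peaked.
Faction 1 violates single-peakedness, so the profile is not single-peaked on this axis.

no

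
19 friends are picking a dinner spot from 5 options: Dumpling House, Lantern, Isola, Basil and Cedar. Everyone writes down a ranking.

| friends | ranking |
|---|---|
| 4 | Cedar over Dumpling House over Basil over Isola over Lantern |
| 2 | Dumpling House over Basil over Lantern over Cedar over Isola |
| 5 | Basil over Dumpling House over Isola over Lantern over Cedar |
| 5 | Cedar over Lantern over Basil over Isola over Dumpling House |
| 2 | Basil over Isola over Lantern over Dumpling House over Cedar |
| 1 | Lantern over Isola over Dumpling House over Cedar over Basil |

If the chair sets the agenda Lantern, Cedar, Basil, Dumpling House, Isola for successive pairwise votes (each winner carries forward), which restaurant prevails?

Round 1: Lantern vs Cedar — 10–9, Lantern advances.
Round 2: Lantern vs Basil — 6–13, Basil advances.
Round 3: Basil vs Dumpling House — 12–7, Basil advances.
Round 4: Basil vs Isola — 18–1, Basil advances.
The agenda winner is Basil.

Basil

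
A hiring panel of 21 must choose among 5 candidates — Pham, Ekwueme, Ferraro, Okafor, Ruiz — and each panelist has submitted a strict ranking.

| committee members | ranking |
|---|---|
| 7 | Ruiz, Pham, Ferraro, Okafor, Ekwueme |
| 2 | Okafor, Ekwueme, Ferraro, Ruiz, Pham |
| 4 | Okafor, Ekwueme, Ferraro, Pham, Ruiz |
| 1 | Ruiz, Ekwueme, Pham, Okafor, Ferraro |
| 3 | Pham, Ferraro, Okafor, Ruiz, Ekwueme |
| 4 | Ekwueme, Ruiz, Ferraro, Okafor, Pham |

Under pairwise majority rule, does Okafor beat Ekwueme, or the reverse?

Ballots ranking Okafor above Ekwueme: 7 + 2 + 4 + 3 = 16.
Ballots ranking Ekwueme above Okafor: 21 − 16 = 5.
Okafor wins the head-to-head 16–5.

Okafor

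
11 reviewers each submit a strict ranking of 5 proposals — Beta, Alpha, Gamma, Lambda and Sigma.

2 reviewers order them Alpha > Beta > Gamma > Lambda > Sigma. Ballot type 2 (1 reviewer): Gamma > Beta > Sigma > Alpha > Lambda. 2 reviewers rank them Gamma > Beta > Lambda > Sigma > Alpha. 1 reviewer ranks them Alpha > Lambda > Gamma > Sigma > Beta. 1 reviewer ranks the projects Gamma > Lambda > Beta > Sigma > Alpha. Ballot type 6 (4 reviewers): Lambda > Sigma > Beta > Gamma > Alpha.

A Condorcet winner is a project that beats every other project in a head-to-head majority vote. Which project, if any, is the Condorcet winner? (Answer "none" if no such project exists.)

none

Check each pair by majority over 11 ballots:
Beta vs Alpha: 1+2+1+4 = 8 for Beta, 3 for Alpha — Beta by 8–3.
Beta vs Gamma: 2+4 = 6 for Beta, 5 for Gamma — Beta by 6–5.
Beta vs Lambda: Beta preferred on 2+1+2 = 5 ballots; Lambda wins 6–5.
Beta vs Sigma: Beta is ranked higher on 2+1+2+1 = 6 ballots, Sigma on 5. Beta wins 6–5.
Alpha vs Gamma: Alpha preferred on 2+1 = 3 ballots; Gamma wins 8–3.
Alpha vs Lambda: Alpha preferred on 2+1+1 = 4 ballots; Lambda wins 7–4.
Alpha vs Sigma: Alpha is ranked higher on 2+1 = 3 ballots, Sigma on 8. Sigma wins 8–3.
Gamma vs Lambda: Gamma is ranked higher on 2+1+2+1 = 6 ballots, Lambda on 5. Gamma wins 6–5.
Gamma vs Sigma: Gamma is ranked higher on 2+1+2+1+1 = 7 ballots, Sigma on 4. Gamma wins 7–4.
Lambda vs Sigma: Lambda is ranked higher on 2+2+1+1+4 = 10 ballots, Sigma on 1. Lambda wins 10–1.
Each project drops at least one matchup (Beta loses to Lambda; Alpha loses to Beta; Gamma loses to Beta; Lambda loses to Gamma; Sigma loses to Beta); the cycle Beta beats Gamma beats Lambda beats Beta rules out a Condorcet winner.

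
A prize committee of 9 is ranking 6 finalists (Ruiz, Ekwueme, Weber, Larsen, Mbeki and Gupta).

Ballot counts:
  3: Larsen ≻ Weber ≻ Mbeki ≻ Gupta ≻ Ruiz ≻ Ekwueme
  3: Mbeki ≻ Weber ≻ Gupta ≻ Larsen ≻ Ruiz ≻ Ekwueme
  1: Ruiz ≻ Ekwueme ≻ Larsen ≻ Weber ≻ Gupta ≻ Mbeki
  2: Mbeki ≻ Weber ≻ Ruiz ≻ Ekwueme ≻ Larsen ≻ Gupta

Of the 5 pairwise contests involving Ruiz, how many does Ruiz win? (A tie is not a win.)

Ruiz against each rival (9 jurors):
Ruiz vs Ekwueme: Ruiz preferred on 3+3+1+2 = 9 ballots; Ruiz wins 9–0.
Ruiz vs Weber: Weber wins 8–1.
Ruiz vs Larsen: Ruiz is ranked higher on 1+2 = 3 ballots, Larsen on 6. Larsen wins 6–3.
Ruiz vs Mbeki: Ruiz preferred on 1 ballot; Mbeki wins 8–1.
Ruiz–Gupta: Gupta 6–3.
Ruiz beats Ekwueme; loses to Weber, Larsen, Mbeki, Gupta — 1 pairwise win.

1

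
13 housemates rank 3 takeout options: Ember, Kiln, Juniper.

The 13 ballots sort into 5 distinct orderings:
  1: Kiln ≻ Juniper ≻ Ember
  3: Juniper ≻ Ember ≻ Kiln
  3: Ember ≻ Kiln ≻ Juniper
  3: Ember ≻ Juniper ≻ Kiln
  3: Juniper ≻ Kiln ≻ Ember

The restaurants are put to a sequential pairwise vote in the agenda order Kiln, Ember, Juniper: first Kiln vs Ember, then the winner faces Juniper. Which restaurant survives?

Juniper

Round 1: Kiln vs Ember — 4–9, Ember advances.
Round 2: Ember vs Juniper — 6–7, Juniper advances.
Juniper survives the agenda.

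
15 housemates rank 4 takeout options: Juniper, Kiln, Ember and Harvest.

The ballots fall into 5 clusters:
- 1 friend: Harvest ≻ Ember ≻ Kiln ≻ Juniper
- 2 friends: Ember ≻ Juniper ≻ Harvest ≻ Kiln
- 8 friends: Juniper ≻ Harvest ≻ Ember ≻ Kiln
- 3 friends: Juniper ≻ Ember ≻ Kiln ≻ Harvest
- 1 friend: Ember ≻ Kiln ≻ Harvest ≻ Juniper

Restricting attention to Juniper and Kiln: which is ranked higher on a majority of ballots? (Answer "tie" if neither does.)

Juniper

Ballots ranking Juniper above Kiln: 2 + 8 + 3 = 13.
Ballots ranking Kiln above Juniper: 15 − 13 = 2.
Juniper wins the head-to-head 13–2.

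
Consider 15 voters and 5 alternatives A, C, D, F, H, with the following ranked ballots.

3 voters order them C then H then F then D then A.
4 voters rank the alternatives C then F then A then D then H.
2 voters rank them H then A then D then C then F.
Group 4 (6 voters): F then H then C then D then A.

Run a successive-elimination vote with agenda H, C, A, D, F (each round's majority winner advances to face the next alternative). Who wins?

Round 1: H vs C — 8–7, H advances.
Round 2: H vs A — 11–4, H advances.
Round 3: H vs D — 11–4, H advances.
Round 4: H vs F — 5–10, F advances.
F survives the agenda.

F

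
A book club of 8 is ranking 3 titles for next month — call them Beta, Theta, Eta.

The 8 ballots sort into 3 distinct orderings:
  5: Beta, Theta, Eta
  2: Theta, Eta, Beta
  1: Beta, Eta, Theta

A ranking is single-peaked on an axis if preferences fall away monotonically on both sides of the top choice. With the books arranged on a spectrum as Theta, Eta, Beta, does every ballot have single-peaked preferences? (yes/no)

no

Axis positions: Theta=1, Eta=2, Beta=3.
Ballot type 1: ranking walks positions 3-1-2; Theta is ranked above Eta even though Eta lies between Theta and the peak Beta on the axis — preferences dip and rise again. Not single-peaked.
Ballot type 2 (peak Theta at position 1): ranking walks positions 1-2-3, expanding outward from the peak — single-peaked.
Ballot type 3 (peak Beta at position 3): ranking walks positions 3-2-1, expanding outward from the peak — single-peaked.
Ballot type 1 violates single-peakedness, so the profile is not single-peaked on this axis.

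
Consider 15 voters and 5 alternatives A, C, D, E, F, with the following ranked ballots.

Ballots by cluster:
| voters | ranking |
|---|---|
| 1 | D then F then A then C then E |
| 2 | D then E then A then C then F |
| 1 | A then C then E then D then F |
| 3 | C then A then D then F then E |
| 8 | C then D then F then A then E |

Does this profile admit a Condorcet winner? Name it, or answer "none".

Check each pair by majority over 15 ballots:
A vs C: A preferred on 1+2+1 = 4 ballots; C wins 11–4.
A vs D: D, 11–4.
A vs E: 1+1+3+8 = 13 for A, 2 for E — A by 13–2.
A vs F: F, 9–6.
C vs D: C, 12–3.
C–E: C 13–2.
C vs F: 2+1+3+8 = 14 for C, 1 for F — C by 14–1.
D vs E: 14 to 1, D.
D vs F: D wins 15–0.
E vs F: 3 to 12, F.
C beats each of A, D, E, F — C is the Condorcet winner.

C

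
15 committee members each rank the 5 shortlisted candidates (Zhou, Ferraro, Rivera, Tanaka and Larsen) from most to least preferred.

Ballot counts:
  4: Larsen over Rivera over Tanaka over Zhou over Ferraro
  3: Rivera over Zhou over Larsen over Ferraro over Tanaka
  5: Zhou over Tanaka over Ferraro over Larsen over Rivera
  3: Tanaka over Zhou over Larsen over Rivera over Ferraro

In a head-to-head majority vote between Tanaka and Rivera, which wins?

Ballots ranking Tanaka above Rivera: 5 + 3 = 8.
Ballots ranking Rivera above Tanaka: 15 − 8 = 7.
Tanaka wins the head-to-head 8–7.

Tanaka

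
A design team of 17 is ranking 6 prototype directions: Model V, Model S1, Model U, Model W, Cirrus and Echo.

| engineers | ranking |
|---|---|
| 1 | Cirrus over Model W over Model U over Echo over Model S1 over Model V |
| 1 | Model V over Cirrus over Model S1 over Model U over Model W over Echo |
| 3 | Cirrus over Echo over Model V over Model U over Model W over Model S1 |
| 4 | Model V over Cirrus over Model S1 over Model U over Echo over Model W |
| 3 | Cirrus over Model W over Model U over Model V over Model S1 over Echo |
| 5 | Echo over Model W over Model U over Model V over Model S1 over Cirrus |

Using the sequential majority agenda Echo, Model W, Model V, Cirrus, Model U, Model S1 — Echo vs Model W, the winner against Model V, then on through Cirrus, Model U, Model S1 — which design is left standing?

Cirrus

Round 1: Echo vs Model W — 12–5, Echo advances.
Round 2: Echo vs Model V — 9–8, Echo advances.
Round 3: Echo vs Cirrus — 5–12, Cirrus advances.
Round 4: Cirrus vs Model U — 12–5, Cirrus advances.
Round 5: Cirrus vs Model S1 — 12–5, Cirrus advances.
Cirrus survives the agenda.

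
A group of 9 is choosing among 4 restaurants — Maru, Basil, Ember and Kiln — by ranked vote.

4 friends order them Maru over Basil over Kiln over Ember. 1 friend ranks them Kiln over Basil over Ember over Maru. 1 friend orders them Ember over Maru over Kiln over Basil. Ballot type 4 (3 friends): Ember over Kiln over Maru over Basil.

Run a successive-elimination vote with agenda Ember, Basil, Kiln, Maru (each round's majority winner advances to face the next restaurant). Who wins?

Round 1: Ember vs Basil — 4–5, Basil advances.
Round 2: Basil vs Kiln — 4–5, Kiln advances.
Round 3: Kiln vs Maru — 4–5, Maru advances.
Maru survives the agenda.

Maru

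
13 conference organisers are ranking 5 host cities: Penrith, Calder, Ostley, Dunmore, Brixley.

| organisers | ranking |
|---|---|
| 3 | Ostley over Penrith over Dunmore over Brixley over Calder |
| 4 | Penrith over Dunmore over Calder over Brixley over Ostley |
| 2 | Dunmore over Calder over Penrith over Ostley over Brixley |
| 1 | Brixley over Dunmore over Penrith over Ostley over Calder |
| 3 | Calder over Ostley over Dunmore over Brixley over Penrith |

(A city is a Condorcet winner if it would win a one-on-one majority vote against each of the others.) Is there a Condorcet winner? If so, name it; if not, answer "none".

Head-to-head results (13 organisers):
Penrith–Calder: Penrith 8–5.
Penrith vs Ostley: Penrith is ranked higher on 4+2+1 = 7 ballots, Ostley on 6. Penrith wins 7–6.
Penrith–Dunmore: Penrith 7–6.
Penrith–Brixley: Penrith 9–4.
Calder vs Ostley: Calder is ranked higher on 4+2+3 = 9 ballots, Ostley on 4. Calder wins 9–4.
Calder vs Dunmore: 3 for Calder, 10 for Dunmore — Dunmore by 10–3.
Calder vs Brixley: 4+2+3 = 9 for Calder, 4 for Brixley — Calder by 9–4.
Ostley vs Dunmore: Dunmore wins 7–6.
Ostley vs Brixley: Ostley, 8–5.
Dunmore–Brixley: Dunmore 12–1.
Penrith wins every pairwise contest, so Penrith is the Condorcet winner.

Penrith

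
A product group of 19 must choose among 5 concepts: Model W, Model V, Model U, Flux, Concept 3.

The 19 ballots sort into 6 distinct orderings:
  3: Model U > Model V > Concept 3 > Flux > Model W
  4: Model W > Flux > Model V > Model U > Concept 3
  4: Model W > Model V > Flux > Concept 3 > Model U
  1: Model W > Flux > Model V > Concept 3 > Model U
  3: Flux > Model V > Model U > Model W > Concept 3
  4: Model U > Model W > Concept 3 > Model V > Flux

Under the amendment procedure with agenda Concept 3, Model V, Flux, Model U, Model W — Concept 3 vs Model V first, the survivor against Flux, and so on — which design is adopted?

Round 1: Concept 3 vs Model V — 4–15, Model V advances.
Round 2: Model V vs Flux — 11–8, Model V advances.
Round 3: Model V vs Model U — 12–7, Model V advances.
Round 4: Model V vs Model W — 6–13, Model W advances.
Model W survives the agenda.

Model W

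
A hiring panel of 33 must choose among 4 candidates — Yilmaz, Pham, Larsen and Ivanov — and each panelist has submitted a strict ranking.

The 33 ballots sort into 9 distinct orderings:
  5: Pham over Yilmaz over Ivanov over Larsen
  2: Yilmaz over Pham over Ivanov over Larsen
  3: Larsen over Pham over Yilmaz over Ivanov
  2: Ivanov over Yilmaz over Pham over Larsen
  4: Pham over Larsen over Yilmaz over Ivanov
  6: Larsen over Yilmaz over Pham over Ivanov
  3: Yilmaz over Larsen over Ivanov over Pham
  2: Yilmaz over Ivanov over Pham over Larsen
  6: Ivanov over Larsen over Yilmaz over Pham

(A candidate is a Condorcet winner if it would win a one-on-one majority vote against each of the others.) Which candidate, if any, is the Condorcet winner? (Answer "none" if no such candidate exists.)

none

Head-to-head results (33 committee members):
Yilmaz vs Pham: Yilmaz preferred on 2+2+6+3+2+6 = 21 ballots; Yilmaz wins 21–12.
Yilmaz–Larsen: Larsen 19–14.
Yilmaz vs Ivanov: Yilmaz is ranked higher on 25 ballots, Ivanov on 8. Yilmaz wins 25–8.
Pham vs Larsen: Pham is ranked higher on 5+2+2+4+2 = 15 ballots, Larsen on 18. Larsen wins 18–15.
Pham vs Ivanov: Pham, 20–13.
Larsen vs Ivanov: Ivanov wins 17–16.
Every candidate loses at least once (Yilmaz loses to Larsen; Pham loses to Yilmaz; Larsen loses to Ivanov; Ivanov loses to Yilmaz). The majority relation contains the cycle Yilmaz > Ivanov > Larsen > Yilmaz, so there is no Condorcet winner.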